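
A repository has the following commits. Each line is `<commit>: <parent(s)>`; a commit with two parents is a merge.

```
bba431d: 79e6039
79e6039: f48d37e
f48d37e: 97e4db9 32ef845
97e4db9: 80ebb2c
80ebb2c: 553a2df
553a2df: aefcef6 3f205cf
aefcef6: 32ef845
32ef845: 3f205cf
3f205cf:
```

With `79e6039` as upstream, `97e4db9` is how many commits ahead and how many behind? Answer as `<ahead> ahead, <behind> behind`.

Reachable from 97e4db9: {32ef845, 3f205cf, 553a2df, 80ebb2c, 97e4db9, aefcef6}.
Reachable from 79e6039: {32ef845, 3f205cf, 553a2df, 79e6039, 80ebb2c, 97e4db9, aefcef6, f48d37e}.
Only in 97e4db9's history (ahead): {} — 0.
Only in 79e6039's history (behind): {79e6039, f48d37e} — 2.

0 ahead, 2 behind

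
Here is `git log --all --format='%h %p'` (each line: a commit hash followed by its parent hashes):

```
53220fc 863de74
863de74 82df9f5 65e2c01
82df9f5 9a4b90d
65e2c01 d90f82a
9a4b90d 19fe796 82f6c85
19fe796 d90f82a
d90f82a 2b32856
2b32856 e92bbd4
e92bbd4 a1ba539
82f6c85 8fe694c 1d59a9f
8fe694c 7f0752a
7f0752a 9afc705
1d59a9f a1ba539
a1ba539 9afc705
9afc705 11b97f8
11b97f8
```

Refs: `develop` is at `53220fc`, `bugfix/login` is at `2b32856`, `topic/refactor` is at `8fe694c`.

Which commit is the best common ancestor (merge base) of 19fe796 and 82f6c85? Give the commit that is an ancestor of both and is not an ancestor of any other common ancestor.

Ancestors of 19fe796: {11b97f8, 19fe796, 2b32856, 9afc705, a1ba539, d90f82a, e92bbd4}.
Ancestors of 82f6c85: {11b97f8, 1d59a9f, 7f0752a, 82f6c85, 8fe694c, 9afc705, a1ba539}.
Common ancestors: {11b97f8, 9afc705, a1ba539}.
Among these, a1ba539 is not an ancestor of any other common ancestor — it is the merge base.

a1ba539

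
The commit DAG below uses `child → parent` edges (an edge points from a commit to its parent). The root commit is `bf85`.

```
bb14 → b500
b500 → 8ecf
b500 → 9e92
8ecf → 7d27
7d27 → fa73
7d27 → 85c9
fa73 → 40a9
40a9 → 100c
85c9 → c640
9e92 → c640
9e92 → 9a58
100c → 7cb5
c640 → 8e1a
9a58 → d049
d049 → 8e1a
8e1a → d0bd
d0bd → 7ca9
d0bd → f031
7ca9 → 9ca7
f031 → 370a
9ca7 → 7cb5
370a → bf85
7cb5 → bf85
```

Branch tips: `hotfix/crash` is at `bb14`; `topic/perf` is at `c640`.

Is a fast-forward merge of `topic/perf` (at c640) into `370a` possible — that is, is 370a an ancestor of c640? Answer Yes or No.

A fast-forward from 370a to c640 is possible iff 370a is an ancestor of c640.
Ancestors of c640: {370a, 7ca9, 7cb5, 8e1a, 9ca7, bf85, c640, d0bd, f031}.
370a is among them, so fast-forward is possible.

Yes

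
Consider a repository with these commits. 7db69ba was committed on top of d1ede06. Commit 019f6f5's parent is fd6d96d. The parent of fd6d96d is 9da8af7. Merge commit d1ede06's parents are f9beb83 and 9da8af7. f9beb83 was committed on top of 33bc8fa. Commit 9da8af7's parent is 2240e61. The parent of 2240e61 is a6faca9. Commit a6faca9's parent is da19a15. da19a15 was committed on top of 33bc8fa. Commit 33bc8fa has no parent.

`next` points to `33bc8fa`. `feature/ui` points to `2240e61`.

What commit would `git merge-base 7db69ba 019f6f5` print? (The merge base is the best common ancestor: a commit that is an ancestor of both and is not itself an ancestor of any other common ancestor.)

Ancestors of 7db69ba: {2240e61, 33bc8fa, 7db69ba, 9da8af7, a6faca9, d1ede06, da19a15, f9beb83}.
Ancestors of 019f6f5: {019f6f5, 2240e61, 33bc8fa, 9da8af7, a6faca9, da19a15, fd6d96d}.
Common ancestors: {2240e61, 33bc8fa, 9da8af7, a6faca9, da19a15}.
Among these, 9da8af7 is not an ancestor of any other common ancestor — it is the merge base.

9da8af7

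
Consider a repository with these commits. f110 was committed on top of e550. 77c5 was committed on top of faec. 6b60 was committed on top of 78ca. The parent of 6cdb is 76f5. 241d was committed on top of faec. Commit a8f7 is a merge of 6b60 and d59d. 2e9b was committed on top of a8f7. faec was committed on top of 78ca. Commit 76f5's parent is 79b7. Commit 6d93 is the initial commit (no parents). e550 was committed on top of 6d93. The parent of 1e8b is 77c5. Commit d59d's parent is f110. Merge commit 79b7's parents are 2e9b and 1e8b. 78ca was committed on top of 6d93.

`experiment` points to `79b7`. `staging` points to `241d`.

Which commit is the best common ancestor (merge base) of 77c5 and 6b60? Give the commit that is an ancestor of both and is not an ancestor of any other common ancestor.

Ancestors of 77c5: {6d93, 77c5, 78ca, faec}.
Ancestors of 6b60: {6b60, 6d93, 78ca}.
Common ancestors: {6d93, 78ca}.
Among these, 78ca is not an ancestor of any other common ancestor — it is the merge base.

78ca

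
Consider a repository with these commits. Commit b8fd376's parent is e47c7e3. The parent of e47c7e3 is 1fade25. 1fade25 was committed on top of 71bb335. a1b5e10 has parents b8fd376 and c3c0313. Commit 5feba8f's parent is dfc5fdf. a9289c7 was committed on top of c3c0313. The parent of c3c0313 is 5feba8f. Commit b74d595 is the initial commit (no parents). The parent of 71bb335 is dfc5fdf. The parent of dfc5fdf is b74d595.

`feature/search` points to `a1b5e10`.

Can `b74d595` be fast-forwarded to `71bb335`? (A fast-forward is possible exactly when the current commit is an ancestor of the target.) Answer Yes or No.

Yes

A fast-forward from b74d595 to 71bb335 is possible iff b74d595 is an ancestor of 71bb335.
Ancestors of 71bb335: {71bb335, b74d595, dfc5fdf}.
b74d595 is among them, so fast-forward is possible.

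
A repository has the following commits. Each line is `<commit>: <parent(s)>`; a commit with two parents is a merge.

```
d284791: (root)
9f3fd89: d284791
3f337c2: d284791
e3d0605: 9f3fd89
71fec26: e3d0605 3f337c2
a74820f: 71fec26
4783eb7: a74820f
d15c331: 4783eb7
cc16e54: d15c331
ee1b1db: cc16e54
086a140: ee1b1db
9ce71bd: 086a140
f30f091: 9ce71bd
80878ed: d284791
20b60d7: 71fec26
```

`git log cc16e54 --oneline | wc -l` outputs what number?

Walking parent pointers from cc16e54: reachable set = {3f337c2, 4783eb7, 71fec26, 9f3fd89, a74820f, cc16e54, d15c331, d284791, e3d0605}.
That is 9 commits.

9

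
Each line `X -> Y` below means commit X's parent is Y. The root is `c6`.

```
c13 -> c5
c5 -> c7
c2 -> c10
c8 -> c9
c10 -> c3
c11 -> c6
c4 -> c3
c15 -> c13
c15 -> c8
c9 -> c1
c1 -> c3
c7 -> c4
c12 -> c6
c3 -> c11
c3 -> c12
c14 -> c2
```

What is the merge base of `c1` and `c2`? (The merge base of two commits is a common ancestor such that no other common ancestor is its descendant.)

c3

Ancestors of c1: {c1, c11, c12, c3, c6}.
Ancestors of c2: {c10, c11, c12, c2, c3, c6}.
Common ancestors: {c11, c12, c3, c6}.
Among these, c3 is not an ancestor of any other common ancestor — it is the merge base.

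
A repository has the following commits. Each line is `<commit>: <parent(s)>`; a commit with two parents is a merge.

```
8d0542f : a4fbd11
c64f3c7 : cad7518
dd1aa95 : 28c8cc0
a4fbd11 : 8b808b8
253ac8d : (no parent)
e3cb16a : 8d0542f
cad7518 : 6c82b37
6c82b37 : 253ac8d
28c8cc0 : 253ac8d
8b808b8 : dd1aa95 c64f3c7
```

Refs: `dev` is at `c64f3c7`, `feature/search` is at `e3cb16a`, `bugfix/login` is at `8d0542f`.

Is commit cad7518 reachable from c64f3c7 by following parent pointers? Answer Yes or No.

Yes

Ancestors of c64f3c7 (commits reachable by following parents): {253ac8d, 6c82b37, c64f3c7, cad7518}.
cad7518 is in that set, so it is an ancestor of c64f3c7.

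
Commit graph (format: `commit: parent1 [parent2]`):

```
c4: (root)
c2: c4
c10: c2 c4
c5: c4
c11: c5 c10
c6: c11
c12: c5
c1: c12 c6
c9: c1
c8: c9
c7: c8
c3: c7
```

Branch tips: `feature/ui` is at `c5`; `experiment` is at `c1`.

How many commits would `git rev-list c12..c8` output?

7

Reachable from c8: {c1, c10, c11, c12, c2, c4, c5, c6, c8, c9}.
Reachable from c12: {c12, c4, c5}.
In c8's history but not c12's: {c1, c10, c11, c2, c6, c8, c9} — 7 commits.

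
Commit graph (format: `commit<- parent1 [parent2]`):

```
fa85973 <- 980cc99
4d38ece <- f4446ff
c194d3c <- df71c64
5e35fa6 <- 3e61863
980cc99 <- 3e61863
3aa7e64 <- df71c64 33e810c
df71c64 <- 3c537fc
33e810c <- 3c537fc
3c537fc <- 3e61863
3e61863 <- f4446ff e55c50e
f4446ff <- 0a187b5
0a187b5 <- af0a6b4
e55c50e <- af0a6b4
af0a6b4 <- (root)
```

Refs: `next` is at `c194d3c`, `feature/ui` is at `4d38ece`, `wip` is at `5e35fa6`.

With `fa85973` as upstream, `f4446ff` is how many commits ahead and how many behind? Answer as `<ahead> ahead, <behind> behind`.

0 ahead, 4 behind

Reachable from f4446ff: {0a187b5, af0a6b4, f4446ff}.
Reachable from fa85973: {0a187b5, 3e61863, 980cc99, af0a6b4, e55c50e, f4446ff, fa85973}.
Only in f4446ff's history (ahead): {} — 0.
Only in fa85973's history (behind): {3e61863, 980cc99, e55c50e, fa85973} — 4.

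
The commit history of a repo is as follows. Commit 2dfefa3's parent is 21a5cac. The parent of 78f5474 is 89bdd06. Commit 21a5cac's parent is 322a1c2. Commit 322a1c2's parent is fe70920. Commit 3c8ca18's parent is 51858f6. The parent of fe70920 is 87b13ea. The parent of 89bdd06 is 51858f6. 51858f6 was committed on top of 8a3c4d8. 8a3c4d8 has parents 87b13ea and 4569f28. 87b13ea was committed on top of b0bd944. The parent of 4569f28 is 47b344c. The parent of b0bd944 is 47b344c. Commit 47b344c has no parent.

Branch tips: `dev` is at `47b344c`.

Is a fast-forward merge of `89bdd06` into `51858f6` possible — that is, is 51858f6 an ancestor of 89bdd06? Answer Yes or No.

A fast-forward from 51858f6 to 89bdd06 is possible iff 51858f6 is an ancestor of 89bdd06.
Ancestors of 89bdd06: {4569f28, 47b344c, 51858f6, 87b13ea, 89bdd06, 8a3c4d8, b0bd944}.
51858f6 is among them, so fast-forward is possible.

Yes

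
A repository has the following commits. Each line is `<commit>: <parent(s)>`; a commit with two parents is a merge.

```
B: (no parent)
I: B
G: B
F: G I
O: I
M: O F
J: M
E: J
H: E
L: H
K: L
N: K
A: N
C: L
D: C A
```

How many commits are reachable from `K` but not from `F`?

Reachable from K: {B, E, F, G, H, I, J, K, L, M, O}.
Reachable from F: {B, F, G, I}.
In K's history but not F's: {E, H, J, K, L, M, O} — 7 commits.

7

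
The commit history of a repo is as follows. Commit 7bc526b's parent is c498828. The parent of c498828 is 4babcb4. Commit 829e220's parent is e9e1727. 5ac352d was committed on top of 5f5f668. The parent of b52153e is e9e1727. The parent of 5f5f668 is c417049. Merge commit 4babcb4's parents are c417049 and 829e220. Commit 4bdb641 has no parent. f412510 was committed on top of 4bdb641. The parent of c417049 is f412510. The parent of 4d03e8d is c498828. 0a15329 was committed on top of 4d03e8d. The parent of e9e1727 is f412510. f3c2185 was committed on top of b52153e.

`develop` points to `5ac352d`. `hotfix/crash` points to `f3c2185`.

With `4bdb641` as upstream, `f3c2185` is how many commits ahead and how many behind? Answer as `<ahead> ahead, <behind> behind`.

4 ahead, 0 behind

Reachable from f3c2185: {4bdb641, b52153e, e9e1727, f3c2185, f412510}.
Reachable from 4bdb641: {4bdb641}.
Only in f3c2185's history (ahead): {b52153e, e9e1727, f3c2185, f412510} — 4.
Only in 4bdb641's history (behind): {} — 0.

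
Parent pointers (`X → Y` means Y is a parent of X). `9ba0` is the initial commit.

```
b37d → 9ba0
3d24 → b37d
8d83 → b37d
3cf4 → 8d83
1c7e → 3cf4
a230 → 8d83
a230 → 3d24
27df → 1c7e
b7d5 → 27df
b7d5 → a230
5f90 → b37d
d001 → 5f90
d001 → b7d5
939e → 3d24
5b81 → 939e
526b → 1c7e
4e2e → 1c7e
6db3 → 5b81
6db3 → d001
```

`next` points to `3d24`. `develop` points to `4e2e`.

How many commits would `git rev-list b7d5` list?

9

Walking parent pointers from b7d5: reachable set = {1c7e, 27df, 3cf4, 3d24, 8d83, 9ba0, a230, b37d, b7d5}.
That is 9 commits.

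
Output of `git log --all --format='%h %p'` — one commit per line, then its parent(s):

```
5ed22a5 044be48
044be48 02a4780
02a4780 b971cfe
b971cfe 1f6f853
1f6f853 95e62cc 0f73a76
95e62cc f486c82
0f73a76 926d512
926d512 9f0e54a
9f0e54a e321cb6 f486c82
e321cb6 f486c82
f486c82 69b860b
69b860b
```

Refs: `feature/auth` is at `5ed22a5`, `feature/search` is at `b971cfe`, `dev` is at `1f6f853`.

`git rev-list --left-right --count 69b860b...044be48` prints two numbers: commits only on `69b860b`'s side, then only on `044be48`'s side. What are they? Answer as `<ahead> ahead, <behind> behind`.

0 ahead, 10 behind

Reachable from 69b860b: {69b860b}.
Reachable from 044be48: {02a4780, 044be48, 0f73a76, 1f6f853, 69b860b, 926d512, 95e62cc, 9f0e54a, b971cfe, e321cb6, f486c82}.
Only in 69b860b's history (ahead): {} — 0.
Only in 044be48's history (behind): {02a4780, 044be48, 0f73a76, 1f6f853, 926d512, 95e62cc, 9f0e54a, b971cfe, e321cb6, f486c82} — 10.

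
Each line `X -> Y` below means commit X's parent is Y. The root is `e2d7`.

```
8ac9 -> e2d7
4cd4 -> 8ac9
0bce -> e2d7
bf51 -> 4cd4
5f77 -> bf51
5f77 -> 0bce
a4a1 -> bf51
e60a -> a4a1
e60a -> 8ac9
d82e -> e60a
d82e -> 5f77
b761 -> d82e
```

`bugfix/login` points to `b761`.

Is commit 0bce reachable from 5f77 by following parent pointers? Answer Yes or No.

Yes

Ancestors of 5f77 (commits reachable by following parents): {0bce, 4cd4, 5f77, 8ac9, bf51, e2d7}.
0bce is in that set, so it is an ancestor of 5f77.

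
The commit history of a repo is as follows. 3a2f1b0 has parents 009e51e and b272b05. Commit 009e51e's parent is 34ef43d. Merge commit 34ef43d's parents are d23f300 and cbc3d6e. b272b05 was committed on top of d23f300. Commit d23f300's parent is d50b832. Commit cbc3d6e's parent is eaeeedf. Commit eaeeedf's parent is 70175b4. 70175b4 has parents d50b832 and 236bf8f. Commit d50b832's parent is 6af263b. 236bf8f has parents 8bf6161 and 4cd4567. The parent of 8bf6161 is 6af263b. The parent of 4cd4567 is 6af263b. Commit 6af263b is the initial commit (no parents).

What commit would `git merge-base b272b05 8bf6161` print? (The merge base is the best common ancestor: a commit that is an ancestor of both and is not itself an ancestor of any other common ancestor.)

6af263b

Ancestors of b272b05: {6af263b, b272b05, d23f300, d50b832}.
Ancestors of 8bf6161: {6af263b, 8bf6161}.
Common ancestors: {6af263b}.
The only common ancestor is 6af263b, so it is the merge base.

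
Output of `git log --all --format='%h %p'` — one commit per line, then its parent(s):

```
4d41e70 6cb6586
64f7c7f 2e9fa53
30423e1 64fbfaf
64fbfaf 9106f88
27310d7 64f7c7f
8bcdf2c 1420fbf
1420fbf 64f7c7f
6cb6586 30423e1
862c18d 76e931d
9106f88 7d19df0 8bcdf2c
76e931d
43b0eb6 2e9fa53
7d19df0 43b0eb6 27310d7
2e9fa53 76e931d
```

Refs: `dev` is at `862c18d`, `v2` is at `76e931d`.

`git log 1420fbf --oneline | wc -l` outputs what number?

Walking parent pointers from 1420fbf: reachable set = {1420fbf, 2e9fa53, 64f7c7f, 76e931d}.
That is 4 commits.

4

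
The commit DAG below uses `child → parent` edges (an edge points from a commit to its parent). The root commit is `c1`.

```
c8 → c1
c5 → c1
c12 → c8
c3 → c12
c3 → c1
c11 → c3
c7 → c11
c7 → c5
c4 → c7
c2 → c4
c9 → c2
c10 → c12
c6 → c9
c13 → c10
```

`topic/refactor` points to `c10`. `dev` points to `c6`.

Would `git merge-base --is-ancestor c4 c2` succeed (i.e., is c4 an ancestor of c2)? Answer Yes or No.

Ancestors of c2 (commits reachable by following parents): {c1, c11, c12, c2, c3, c4, c5, c7, c8}.
c4 is in that set, so it is an ancestor of c2.

Yes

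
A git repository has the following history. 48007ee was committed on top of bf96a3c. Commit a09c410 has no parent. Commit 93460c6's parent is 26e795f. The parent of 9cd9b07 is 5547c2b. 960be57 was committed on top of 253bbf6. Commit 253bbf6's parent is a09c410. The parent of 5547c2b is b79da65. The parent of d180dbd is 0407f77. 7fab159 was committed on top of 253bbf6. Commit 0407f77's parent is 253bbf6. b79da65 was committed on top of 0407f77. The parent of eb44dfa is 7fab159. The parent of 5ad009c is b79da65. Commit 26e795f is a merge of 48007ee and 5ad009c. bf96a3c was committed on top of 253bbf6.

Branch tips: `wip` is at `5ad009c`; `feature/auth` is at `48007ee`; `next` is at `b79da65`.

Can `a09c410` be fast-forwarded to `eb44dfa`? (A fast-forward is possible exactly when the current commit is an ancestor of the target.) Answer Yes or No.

Yes

A fast-forward from a09c410 to eb44dfa is possible iff a09c410 is an ancestor of eb44dfa.
Ancestors of eb44dfa: {253bbf6, 7fab159, a09c410, eb44dfa}.
a09c410 is among them, so fast-forward is possible.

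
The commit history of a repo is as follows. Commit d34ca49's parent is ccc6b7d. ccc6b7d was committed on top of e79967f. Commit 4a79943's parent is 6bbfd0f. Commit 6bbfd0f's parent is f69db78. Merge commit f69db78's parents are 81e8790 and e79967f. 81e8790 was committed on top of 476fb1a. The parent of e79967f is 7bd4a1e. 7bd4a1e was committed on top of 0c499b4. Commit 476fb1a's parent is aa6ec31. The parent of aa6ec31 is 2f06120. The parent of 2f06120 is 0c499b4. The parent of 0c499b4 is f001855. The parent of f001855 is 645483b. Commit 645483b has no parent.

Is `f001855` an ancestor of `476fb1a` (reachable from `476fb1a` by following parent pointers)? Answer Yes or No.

Yes

Ancestors of 476fb1a (commits reachable by following parents): {0c499b4, 2f06120, 476fb1a, 645483b, aa6ec31, f001855}.
f001855 is in that set, so it is an ancestor of 476fb1a.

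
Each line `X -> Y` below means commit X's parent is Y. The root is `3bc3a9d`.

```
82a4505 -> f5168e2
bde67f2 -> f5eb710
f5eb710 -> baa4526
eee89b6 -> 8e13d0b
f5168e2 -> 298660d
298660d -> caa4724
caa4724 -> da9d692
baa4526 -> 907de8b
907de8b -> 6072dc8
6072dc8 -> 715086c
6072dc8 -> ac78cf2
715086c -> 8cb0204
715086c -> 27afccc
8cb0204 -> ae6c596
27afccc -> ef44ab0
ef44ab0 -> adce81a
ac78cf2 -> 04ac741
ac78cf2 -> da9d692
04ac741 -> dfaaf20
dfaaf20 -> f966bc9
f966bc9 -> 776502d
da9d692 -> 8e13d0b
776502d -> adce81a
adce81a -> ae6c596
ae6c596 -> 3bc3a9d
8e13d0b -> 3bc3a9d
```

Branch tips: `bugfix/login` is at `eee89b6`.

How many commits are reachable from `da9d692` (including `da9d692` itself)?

3

Walking parent pointers from da9d692: reachable set = {3bc3a9d, 8e13d0b, da9d692}.
That is 3 commits.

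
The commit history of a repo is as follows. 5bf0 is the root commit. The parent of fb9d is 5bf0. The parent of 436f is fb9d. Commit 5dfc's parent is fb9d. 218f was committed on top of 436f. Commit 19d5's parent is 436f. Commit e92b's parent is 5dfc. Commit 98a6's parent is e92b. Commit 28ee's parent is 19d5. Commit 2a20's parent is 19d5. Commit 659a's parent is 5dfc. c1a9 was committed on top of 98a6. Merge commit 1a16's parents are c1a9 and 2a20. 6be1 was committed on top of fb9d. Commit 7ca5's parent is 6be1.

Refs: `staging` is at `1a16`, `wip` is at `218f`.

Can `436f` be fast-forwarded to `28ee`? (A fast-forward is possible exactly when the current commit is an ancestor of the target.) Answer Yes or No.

A fast-forward from 436f to 28ee is possible iff 436f is an ancestor of 28ee.
Ancestors of 28ee: {19d5, 28ee, 436f, 5bf0, fb9d}.
436f is among them, so fast-forward is possible.

Yes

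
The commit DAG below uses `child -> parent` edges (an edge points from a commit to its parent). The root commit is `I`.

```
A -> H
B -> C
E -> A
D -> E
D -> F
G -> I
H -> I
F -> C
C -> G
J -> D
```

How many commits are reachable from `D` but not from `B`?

5

Reachable from D: {A, C, D, E, F, G, H, I}.
Reachable from B: {B, C, G, I}.
In D's history but not B's: {A, D, E, F, H} — 5 commits.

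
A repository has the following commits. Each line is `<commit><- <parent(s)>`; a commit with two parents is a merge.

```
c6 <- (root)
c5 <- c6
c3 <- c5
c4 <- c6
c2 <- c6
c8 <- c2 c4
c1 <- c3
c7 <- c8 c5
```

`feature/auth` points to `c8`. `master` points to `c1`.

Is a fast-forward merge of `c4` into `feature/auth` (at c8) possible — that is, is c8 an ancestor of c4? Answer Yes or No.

A fast-forward from c8 to c4 is possible iff c8 is an ancestor of c4.
Ancestors of c4: {c4, c6}.
c8 is not among them, so fast-forward is not possible.

No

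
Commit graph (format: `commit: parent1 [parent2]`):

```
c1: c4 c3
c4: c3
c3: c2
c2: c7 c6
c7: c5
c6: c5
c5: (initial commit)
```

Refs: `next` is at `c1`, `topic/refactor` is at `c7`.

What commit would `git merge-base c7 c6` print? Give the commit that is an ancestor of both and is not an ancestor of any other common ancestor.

c5

Ancestors of c7: {c5, c7}.
Ancestors of c6: {c5, c6}.
Common ancestors: {c5}.
The only common ancestor is c5, so it is the merge base.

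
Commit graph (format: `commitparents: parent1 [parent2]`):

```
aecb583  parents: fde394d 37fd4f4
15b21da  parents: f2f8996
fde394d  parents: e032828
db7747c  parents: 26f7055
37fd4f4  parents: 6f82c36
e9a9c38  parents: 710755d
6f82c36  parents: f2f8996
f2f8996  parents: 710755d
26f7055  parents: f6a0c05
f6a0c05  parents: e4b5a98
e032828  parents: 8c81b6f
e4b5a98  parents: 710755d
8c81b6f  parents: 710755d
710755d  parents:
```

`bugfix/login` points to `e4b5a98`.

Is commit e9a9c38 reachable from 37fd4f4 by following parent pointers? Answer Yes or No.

Ancestors of 37fd4f4: {37fd4f4, 6f82c36, 710755d, f2f8996}.
e9a9c38 is not in that set, so it is not an ancestor of 37fd4f4.

No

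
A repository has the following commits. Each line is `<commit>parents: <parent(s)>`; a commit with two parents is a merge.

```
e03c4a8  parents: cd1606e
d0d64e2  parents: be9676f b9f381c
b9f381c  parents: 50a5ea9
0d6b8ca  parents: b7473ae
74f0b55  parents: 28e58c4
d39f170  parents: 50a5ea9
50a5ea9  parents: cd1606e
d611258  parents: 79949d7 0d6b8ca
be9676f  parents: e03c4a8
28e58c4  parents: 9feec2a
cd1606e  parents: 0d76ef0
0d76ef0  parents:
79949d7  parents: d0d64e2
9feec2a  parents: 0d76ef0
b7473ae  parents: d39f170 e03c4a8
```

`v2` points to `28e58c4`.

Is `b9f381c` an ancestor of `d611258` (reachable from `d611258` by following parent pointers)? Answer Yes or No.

Yes

Ancestors of d611258 (commits reachable by following parents): {0d6b8ca, 0d76ef0, 50a5ea9, 79949d7, b7473ae, b9f381c, be9676f, cd1606e, d0d64e2, d39f170, d611258, e03c4a8}.
b9f381c is in that set, so it is an ancestor of d611258.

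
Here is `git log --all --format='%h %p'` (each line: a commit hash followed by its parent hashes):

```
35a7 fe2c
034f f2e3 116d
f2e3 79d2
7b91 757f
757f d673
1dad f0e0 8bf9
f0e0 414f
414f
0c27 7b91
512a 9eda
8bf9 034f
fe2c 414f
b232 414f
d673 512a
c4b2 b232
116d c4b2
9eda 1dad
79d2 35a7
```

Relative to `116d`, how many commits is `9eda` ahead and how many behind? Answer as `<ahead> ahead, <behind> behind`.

Reachable from 9eda: {034f, 116d, 1dad, 35a7, 414f, 79d2, 8bf9, 9eda, b232, c4b2, f0e0, f2e3, fe2c}.
Reachable from 116d: {116d, 414f, b232, c4b2}.
Only in 9eda's history (ahead): {034f, 1dad, 35a7, 79d2, 8bf9, 9eda, f0e0, f2e3, fe2c} — 9.
Only in 116d's history (behind): {} — 0.

9 ahead, 0 behind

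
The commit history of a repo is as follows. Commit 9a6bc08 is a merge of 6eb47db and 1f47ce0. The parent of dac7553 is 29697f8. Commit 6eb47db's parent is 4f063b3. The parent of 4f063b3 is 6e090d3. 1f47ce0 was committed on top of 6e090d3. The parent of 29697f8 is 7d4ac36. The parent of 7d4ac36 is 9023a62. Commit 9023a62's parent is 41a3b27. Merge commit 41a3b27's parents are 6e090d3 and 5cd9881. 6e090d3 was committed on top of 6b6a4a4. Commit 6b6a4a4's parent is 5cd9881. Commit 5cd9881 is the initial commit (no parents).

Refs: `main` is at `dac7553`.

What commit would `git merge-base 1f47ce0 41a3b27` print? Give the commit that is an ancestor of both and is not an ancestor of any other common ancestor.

6e090d3

Ancestors of 1f47ce0: {1f47ce0, 5cd9881, 6b6a4a4, 6e090d3}.
Ancestors of 41a3b27: {41a3b27, 5cd9881, 6b6a4a4, 6e090d3}.
Common ancestors: {5cd9881, 6b6a4a4, 6e090d3}.
Among these, 6e090d3 is not an ancestor of any other common ancestor — it is the merge base.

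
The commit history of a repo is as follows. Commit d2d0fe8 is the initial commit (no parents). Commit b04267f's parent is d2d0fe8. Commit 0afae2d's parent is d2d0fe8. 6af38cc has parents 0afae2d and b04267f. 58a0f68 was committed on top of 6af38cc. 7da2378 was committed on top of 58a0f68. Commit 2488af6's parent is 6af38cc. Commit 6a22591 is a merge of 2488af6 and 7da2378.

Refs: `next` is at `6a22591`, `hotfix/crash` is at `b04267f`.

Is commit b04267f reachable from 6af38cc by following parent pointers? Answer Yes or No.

Ancestors of 6af38cc (commits reachable by following parents): {0afae2d, 6af38cc, b04267f, d2d0fe8}.
b04267f is in that set, so it is an ancestor of 6af38cc.

Yes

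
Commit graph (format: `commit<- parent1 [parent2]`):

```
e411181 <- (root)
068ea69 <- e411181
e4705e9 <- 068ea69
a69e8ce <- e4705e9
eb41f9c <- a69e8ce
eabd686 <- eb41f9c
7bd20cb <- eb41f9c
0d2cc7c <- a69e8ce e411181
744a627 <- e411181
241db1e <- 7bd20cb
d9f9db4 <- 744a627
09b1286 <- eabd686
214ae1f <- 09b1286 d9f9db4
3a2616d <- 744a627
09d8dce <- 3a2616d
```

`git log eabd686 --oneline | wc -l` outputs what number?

Walking parent pointers from eabd686: reachable set = {068ea69, a69e8ce, e411181, e4705e9, eabd686, eb41f9c}.
That is 6 commits.

6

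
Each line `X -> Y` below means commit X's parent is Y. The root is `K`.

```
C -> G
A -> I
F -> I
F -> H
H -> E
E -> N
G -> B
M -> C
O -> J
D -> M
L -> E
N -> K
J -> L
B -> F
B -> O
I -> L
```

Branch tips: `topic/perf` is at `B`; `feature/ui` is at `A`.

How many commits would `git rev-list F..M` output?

Reachable from M: {B, C, E, F, G, H, I, J, K, L, M, N, O}.
Reachable from F: {E, F, H, I, K, L, N}.
In M's history but not F's: {B, C, G, J, M, O} — 6 commits.

6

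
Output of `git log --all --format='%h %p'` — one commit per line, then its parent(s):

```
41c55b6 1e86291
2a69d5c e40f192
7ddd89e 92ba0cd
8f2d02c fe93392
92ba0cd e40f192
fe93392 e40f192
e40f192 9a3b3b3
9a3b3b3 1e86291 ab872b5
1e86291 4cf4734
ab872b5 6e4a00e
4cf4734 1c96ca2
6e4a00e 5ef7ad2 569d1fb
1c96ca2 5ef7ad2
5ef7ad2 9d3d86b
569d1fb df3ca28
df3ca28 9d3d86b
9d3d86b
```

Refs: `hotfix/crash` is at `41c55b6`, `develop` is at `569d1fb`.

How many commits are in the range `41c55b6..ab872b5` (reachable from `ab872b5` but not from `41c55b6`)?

4

Reachable from ab872b5: {569d1fb, 5ef7ad2, 6e4a00e, 9d3d86b, ab872b5, df3ca28}.
Reachable from 41c55b6: {1c96ca2, 1e86291, 41c55b6, 4cf4734, 5ef7ad2, 9d3d86b}.
In ab872b5's history but not 41c55b6's: {569d1fb, 6e4a00e, ab872b5, df3ca28} — 4 commits.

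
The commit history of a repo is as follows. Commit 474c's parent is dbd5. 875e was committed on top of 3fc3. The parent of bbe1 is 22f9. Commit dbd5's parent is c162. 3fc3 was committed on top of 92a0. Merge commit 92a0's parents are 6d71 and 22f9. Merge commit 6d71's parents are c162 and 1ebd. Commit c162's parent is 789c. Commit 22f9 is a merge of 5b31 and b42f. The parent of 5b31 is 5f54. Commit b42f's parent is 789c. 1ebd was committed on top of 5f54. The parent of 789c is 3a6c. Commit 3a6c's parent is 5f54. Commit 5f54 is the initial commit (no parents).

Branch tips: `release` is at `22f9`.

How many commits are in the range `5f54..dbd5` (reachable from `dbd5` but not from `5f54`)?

Reachable from dbd5: {3a6c, 5f54, 789c, c162, dbd5}.
Reachable from 5f54: {5f54}.
In dbd5's history but not 5f54's: {3a6c, 789c, c162, dbd5} — 4 commits.

4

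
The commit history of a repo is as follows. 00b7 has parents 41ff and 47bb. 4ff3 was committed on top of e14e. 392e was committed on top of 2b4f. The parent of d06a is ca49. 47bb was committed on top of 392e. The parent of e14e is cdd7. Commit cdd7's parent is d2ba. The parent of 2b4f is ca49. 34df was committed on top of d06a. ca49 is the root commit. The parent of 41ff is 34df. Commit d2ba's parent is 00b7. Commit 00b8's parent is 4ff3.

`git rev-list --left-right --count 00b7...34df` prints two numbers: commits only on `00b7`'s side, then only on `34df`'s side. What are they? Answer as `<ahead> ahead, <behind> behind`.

5 ahead, 0 behind

Reachable from 00b7: {00b7, 2b4f, 34df, 392e, 41ff, 47bb, ca49, d06a}.
Reachable from 34df: {34df, ca49, d06a}.
Only in 00b7's history (ahead): {00b7, 2b4f, 392e, 41ff, 47bb} — 5.
Only in 34df's history (behind): {} — 0.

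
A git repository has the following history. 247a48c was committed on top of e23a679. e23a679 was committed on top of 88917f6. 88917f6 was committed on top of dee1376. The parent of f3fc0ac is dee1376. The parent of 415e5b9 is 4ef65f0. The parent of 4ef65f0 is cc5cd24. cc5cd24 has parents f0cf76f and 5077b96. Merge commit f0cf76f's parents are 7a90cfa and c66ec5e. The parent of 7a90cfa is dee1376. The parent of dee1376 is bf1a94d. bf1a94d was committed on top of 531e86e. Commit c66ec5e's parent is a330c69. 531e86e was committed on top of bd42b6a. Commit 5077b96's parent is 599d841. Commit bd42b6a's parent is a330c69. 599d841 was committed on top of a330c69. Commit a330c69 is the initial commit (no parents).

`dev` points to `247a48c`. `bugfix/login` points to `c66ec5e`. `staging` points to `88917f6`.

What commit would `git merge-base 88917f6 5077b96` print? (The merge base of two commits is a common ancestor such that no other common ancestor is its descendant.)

a330c69

Ancestors of 88917f6: {531e86e, 88917f6, a330c69, bd42b6a, bf1a94d, dee1376}.
Ancestors of 5077b96: {5077b96, 599d841, a330c69}.
Common ancestors: {a330c69}.
The only common ancestor is a330c69, so it is the merge base.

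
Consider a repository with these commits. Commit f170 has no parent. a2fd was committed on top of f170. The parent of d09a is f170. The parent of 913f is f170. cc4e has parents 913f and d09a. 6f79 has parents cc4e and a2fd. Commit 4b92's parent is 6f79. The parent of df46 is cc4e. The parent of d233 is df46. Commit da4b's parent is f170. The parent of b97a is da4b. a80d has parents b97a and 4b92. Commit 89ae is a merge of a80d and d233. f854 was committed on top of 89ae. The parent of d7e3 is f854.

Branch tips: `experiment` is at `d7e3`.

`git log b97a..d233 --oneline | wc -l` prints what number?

Reachable from d233: {913f, cc4e, d09a, d233, df46, f170}.
Reachable from b97a: {b97a, da4b, f170}.
In d233's history but not b97a's: {913f, cc4e, d09a, d233, df46} — 5 commits.

5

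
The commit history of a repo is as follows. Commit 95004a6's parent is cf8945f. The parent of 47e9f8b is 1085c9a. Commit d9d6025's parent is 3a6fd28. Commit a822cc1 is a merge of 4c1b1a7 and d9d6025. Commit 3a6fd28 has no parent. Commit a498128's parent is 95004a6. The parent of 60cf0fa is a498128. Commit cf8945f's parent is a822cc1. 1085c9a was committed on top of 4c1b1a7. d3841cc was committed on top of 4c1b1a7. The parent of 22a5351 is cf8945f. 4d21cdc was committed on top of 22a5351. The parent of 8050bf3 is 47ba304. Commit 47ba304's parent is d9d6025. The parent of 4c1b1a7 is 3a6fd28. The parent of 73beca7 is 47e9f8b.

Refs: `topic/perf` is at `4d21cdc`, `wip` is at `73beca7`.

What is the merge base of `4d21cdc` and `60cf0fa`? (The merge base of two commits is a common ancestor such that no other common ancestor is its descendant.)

Ancestors of 4d21cdc: {22a5351, 3a6fd28, 4c1b1a7, 4d21cdc, a822cc1, cf8945f, d9d6025}.
Ancestors of 60cf0fa: {3a6fd28, 4c1b1a7, 60cf0fa, 95004a6, a498128, a822cc1, cf8945f, d9d6025}.
Common ancestors: {3a6fd28, 4c1b1a7, a822cc1, cf8945f, d9d6025}.
Among these, cf8945f is not an ancestor of any other common ancestor — it is the merge base.

cf8945f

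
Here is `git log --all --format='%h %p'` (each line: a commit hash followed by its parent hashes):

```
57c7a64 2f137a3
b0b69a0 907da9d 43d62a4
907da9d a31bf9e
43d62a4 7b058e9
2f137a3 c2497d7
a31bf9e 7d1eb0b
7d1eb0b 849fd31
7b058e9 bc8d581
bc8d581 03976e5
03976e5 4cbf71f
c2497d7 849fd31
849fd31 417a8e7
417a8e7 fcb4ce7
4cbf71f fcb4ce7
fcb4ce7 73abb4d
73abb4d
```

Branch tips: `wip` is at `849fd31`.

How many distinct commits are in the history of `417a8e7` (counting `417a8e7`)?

Walking parent pointers from 417a8e7: reachable set = {417a8e7, 73abb4d, fcb4ce7}.
That is 3 commits.

3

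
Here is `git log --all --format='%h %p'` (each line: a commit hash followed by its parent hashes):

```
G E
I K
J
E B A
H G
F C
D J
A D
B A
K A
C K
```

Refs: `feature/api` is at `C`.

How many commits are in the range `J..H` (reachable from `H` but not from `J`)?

6

Reachable from H: {A, B, D, E, G, H, J}.
Reachable from J: {J}.
In H's history but not J's: {A, B, D, E, G, H} — 6 commits.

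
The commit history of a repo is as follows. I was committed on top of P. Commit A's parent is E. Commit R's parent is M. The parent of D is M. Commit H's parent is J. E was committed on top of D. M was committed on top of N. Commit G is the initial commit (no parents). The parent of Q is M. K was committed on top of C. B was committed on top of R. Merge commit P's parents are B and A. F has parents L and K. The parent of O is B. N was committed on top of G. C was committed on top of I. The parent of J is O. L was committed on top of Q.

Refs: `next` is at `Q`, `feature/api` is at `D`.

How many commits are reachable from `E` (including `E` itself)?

Walking parent pointers from E: reachable set = {D, E, G, M, N}.
That is 5 commits.

5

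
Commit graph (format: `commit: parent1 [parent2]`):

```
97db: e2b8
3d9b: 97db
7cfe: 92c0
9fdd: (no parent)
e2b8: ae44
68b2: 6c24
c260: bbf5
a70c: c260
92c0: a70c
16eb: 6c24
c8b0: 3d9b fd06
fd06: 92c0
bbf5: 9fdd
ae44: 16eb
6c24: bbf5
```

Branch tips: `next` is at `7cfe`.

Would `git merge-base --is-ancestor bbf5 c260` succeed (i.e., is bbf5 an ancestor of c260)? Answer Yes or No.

Yes

Ancestors of c260 (commits reachable by following parents): {9fdd, bbf5, c260}.
bbf5 is in that set, so it is an ancestor of c260.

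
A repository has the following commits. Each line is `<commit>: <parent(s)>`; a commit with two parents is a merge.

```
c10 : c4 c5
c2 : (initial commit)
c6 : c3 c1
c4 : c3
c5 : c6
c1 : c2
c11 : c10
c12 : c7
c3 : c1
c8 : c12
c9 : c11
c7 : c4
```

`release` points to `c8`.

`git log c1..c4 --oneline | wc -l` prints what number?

2

Reachable from c4: {c1, c2, c3, c4}.
Reachable from c1: {c1, c2}.
In c4's history but not c1's: {c3, c4} — 2 commits.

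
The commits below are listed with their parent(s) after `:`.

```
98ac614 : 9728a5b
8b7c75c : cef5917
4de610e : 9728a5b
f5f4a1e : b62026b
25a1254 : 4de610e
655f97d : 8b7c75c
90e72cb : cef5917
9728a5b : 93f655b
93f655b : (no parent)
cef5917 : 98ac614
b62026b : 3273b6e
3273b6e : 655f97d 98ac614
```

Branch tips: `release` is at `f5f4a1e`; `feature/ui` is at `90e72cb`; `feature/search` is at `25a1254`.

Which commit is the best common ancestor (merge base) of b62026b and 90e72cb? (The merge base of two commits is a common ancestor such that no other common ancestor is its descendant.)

Ancestors of b62026b: {3273b6e, 655f97d, 8b7c75c, 93f655b, 9728a5b, 98ac614, b62026b, cef5917}.
Ancestors of 90e72cb: {90e72cb, 93f655b, 9728a5b, 98ac614, cef5917}.
Common ancestors: {93f655b, 9728a5b, 98ac614, cef5917}.
Among these, cef5917 is not an ancestor of any other common ancestor — it is the merge base.

cef5917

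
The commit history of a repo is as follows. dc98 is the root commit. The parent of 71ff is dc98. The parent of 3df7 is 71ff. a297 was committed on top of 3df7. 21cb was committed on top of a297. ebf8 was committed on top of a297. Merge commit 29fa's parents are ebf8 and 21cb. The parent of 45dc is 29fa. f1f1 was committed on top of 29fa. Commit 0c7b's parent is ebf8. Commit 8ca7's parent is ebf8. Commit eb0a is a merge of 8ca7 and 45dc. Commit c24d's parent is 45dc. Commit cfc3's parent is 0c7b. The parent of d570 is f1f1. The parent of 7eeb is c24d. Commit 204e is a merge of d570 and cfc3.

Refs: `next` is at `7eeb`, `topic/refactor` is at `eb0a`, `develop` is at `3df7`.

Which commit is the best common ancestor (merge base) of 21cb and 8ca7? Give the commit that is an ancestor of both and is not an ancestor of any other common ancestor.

Ancestors of 21cb: {21cb, 3df7, 71ff, a297, dc98}.
Ancestors of 8ca7: {3df7, 71ff, 8ca7, a297, dc98, ebf8}.
Common ancestors: {3df7, 71ff, a297, dc98}.
Among these, a297 is not an ancestor of any other common ancestor — it is the merge base.

a297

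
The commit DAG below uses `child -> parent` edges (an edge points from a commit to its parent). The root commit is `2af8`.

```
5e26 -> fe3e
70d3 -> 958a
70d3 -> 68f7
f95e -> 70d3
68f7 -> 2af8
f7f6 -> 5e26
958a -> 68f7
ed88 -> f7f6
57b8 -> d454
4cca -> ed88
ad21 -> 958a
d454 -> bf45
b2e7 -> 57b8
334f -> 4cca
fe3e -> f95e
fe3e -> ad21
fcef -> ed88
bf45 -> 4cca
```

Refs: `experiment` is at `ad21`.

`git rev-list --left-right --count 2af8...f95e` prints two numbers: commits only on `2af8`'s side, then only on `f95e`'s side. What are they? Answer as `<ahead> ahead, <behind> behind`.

0 ahead, 4 behind

Reachable from 2af8: {2af8}.
Reachable from f95e: {2af8, 68f7, 70d3, 958a, f95e}.
Only in 2af8's history (ahead): {} — 0.
Only in f95e's history (behind): {68f7, 70d3, 958a, f95e} — 4.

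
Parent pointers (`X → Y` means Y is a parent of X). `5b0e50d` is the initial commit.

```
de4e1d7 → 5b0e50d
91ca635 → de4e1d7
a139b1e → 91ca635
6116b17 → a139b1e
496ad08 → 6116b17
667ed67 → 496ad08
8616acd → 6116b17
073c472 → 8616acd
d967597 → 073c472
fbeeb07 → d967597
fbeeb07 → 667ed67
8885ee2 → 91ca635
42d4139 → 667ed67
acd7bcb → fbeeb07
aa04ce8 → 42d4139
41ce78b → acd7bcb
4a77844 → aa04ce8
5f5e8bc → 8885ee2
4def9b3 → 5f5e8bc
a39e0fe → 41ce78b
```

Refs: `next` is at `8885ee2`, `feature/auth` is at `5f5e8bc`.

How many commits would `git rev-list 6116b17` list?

Walking parent pointers from 6116b17: reachable set = {5b0e50d, 6116b17, 91ca635, a139b1e, de4e1d7}.
That is 5 commits.

5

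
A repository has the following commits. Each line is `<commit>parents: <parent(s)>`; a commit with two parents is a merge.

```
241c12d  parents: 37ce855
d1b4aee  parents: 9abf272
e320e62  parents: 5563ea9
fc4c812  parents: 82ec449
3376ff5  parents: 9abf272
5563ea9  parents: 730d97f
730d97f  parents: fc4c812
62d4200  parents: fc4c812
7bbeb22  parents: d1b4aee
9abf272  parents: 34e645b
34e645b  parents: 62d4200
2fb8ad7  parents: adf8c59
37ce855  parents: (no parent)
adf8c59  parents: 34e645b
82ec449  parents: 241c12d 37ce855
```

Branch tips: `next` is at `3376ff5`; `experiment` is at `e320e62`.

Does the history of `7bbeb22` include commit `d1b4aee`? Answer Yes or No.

Ancestors of 7bbeb22 (commits reachable by following parents): {241c12d, 34e645b, 37ce855, 62d4200, 7bbeb22, 82ec449, 9abf272, d1b4aee, fc4c812}.
d1b4aee is in that set, so it is an ancestor of 7bbeb22.

Yes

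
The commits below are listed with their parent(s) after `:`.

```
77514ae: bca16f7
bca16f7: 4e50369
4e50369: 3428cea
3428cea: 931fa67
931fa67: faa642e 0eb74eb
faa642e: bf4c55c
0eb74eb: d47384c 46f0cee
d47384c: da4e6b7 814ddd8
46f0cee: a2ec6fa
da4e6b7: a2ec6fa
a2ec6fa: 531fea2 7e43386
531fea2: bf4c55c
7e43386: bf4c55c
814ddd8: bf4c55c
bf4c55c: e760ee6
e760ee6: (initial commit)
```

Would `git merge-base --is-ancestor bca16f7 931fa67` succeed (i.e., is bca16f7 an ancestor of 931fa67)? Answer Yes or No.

Ancestors of 931fa67: {0eb74eb, 46f0cee, 531fea2, 7e43386, 814ddd8, 931fa67, a2ec6fa, bf4c55c, d47384c, da4e6b7, e760ee6, faa642e}.
bca16f7 is not in that set, so it is not an ancestor of 931fa67.

No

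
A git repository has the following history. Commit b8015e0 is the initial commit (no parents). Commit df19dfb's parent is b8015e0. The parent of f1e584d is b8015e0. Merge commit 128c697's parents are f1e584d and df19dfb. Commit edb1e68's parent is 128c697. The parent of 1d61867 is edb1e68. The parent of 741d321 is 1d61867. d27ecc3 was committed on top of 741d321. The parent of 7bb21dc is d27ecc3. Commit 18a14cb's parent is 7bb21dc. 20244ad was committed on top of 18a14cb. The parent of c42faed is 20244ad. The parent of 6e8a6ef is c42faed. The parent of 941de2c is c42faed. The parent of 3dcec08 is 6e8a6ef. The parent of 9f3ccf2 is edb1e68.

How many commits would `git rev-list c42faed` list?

Walking parent pointers from c42faed: reachable set = {128c697, 18a14cb, 1d61867, 20244ad, 741d321, 7bb21dc, b8015e0, c42faed, d27ecc3, df19dfb, edb1e68, f1e584d}.
That is 12 commits.

12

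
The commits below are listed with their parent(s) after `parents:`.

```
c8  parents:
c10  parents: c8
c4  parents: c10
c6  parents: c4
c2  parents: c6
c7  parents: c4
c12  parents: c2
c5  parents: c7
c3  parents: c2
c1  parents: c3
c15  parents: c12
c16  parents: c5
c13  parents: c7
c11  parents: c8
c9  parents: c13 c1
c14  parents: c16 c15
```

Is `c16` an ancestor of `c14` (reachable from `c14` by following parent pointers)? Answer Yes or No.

Ancestors of c14 (commits reachable by following parents): {c10, c12, c14, c15, c16, c2, c4, c5, c6, c7, c8}.
c16 is in that set, so it is an ancestor of c14.

Yes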